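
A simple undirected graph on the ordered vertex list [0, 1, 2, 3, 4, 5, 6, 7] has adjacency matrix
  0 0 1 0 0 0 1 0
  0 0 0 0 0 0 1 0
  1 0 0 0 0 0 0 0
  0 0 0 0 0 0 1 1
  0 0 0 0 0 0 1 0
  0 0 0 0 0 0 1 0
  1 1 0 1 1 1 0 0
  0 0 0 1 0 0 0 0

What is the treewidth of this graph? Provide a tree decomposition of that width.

Each bag holds 2 vertices, so the decomposition has width 1, which upper-bounds the treewidth. Since G has at least one edge (e.g. 6–0), it is not an edgeless graph, so tw(G) ≥ 1. Hence tw(G) = 1 exactly.

Treewidth 1.
One such decomposition:
Bags: B1 = {0, 6}  B2 = {0, 2}  B3 = {3, 6}  B4 = {4, 6}  B5 = {3, 7}  B6 = {1, 6}  B7 = {5, 6}
Tree: B1–B2, B1–B3, B3–B4, B3–B5, B4–B6, B4–B7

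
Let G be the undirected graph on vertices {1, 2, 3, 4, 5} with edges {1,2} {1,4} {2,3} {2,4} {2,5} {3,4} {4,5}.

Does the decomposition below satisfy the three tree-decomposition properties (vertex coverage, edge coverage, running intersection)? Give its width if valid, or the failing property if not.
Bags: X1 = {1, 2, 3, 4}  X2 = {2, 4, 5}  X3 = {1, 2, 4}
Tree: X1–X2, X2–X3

A tree decomposition must satisfy three properties: every vertex lies in some bag; for every edge, both endpoints lie together in some bag; and for every vertex, the bags containing it form a connected subtree. Here bags containing vertex 1 are not connected in the tree, so the decomposition is invalid.

No — bags containing vertex 1 are not connected in the tree.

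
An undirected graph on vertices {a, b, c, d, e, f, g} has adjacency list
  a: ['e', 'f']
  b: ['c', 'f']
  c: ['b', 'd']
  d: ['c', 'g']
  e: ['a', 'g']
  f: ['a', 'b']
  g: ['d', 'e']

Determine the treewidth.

A width-2 tree decomposition is:
Bags: B1 = {b, c, f}  B2 = {a, c, f}  B3 = {a, c, e}  B4 = {c, e, g}  B5 = {c, d, g}
Tree: B1–B2, B2–B3, B3–B4, B4–B5
The largest bag has 3 vertices, giving width 2; this decomposition certifies tw(G) ≤ 2. Since c–b–f–a–e–g–d–c is a cycle in G, G is not acyclic. Forests are exactly the graphs of treewidth ≤ 1, so tw(G) ≥ 2. The upper and lower bounds meet at 2, so that is the treewidth.

2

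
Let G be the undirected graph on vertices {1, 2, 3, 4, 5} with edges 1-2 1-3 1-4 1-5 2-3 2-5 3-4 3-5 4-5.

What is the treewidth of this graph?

3

A width-3 tree decomposition is:
Bags: B1 = {1, 2, 3, 5}  B2 = {1, 3, 4, 5}
Tree: B1–B2
The largest bag has 4 vertices, giving width 3; this decomposition certifies tw(G) ≤ 3. On the other hand G contains the 4-clique {1, 2, 3, 5}. A clique must lie in a single bag of any decomposition, so no decomposition can have width below 3. The upper and lower bounds meet at 3, so that is the treewidth.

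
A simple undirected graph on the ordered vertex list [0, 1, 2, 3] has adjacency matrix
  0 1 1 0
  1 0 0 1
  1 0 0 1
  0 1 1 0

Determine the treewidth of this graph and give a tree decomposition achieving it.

Treewidth 2.
One optimal decomposition is:
Bags: B1 = {0, 1, 2}  B2 = {1, 2, 3}
Tree: B1–B2

Every bag has size at most 3, so the width is 3 − 1 = 2 and tw(G) ≤ 2. The edges 2–0–1–3–2 form a cycle, so G is not a tree and its treewidth is at least 2. Hence tw(G) = 2 exactly.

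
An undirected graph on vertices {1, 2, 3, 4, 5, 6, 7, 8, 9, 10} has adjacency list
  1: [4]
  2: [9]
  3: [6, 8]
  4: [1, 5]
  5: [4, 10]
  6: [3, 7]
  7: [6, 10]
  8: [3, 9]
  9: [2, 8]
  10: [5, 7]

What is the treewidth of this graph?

1

A width-1 tree decomposition is:
Bags: B1 = {2, 9}  B2 = {8, 9}  B3 = {3, 8}  B4 = {3, 6}  B5 = {6, 7}  B6 = {7, 10}  B7 = {5, 10}  B8 = {4, 5}  B9 = {1, 4}
Tree: B1–B2, B2–B3, B3–B4, B4–B5, B5–B6, B6–B7, B7–B8, B8–B9
Each bag holds 2 vertices, so the decomposition has width 1, which upper-bounds the treewidth. Any graph with an edge has treewidth ≥ 1, and G has the edge 2–9. Therefore the treewidth is 1.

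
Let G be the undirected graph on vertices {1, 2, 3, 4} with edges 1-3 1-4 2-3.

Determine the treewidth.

1

A width-1 tree decomposition is:
Bags: B1 = {1, 4}  B2 = {1, 3}  B3 = {2, 3}
Tree: B1–B2, B2–B3
The largest bag has 2 vertices, giving width 1; this decomposition certifies tw(G) ≤ 1. Any graph with an edge has treewidth ≥ 1, and G has the edge 4–1. Combining the bounds, tw(G) = 1.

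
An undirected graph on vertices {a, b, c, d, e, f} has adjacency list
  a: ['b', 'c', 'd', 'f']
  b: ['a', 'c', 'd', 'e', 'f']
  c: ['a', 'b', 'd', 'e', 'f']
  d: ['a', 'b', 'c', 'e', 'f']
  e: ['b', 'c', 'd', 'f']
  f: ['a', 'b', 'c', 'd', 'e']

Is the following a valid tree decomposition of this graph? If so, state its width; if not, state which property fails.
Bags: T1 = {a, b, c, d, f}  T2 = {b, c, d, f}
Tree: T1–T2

No — vertex e appears in no bag.

A tree decomposition must satisfy three properties: every vertex lies in some bag; for every edge, both endpoints lie together in some bag; and for every vertex, the bags containing it form a connected subtree. Here vertex e appears in no bag, so the decomposition is invalid.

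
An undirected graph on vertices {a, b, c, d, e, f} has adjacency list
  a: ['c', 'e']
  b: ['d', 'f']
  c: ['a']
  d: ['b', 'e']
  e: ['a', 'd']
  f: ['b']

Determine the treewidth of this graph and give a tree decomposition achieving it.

Treewidth 1.
One such decomposition:
Bags: B1 = {b, f}  B2 = {b, d}  B3 = {d, e}  B4 = {a, e}  B5 = {a, c}
Tree: B1–B2, B2–B3, B3–B4, B4–B5

Every bag has size at most 2, so the width is 2 − 1 = 1 and tw(G) ≤ 1. Any graph with an edge has treewidth ≥ 1, and G has the edge f–b. The upper and lower bounds meet at 1, so that is the treewidth.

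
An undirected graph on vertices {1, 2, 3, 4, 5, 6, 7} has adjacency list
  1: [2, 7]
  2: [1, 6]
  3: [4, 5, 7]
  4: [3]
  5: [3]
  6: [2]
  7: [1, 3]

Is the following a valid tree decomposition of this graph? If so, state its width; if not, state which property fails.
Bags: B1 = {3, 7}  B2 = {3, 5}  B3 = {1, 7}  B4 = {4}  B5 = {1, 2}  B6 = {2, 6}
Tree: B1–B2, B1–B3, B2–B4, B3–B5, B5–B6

A tree decomposition must satisfy three properties: every vertex lies in some bag; for every edge, both endpoints lie together in some bag; and for every vertex, the bags containing it form a connected subtree. Here edge (3,4) lies in no bag, so the decomposition is invalid.

No — edge (3,4) lies in no bag.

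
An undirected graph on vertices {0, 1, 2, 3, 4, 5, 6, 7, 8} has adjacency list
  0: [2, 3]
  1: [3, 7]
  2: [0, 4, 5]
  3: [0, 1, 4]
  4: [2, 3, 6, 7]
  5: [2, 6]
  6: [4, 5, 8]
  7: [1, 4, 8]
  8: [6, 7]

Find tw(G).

A width-3 tree decomposition is:
Bags: B1 = {5, 6, 7, 8}  B2 = {4, 5, 6, 7}  B3 = {2, 4, 5, 7}  B4 = {1, 2, 4, 7}  B5 = {1, 2, 3, 4}  B6 = {0, 1, 2, 3}
Tree: B1–B2, B2–B3, B3–B4, B4–B5, B5–B6
The largest bag has 4 vertices, giving width 3; this decomposition certifies tw(G) ≤ 3. For the lower bound: the 4 vertex sets {5,6,8}, {7}, {4}, {0,1,2,3} are disjoint, each induces a connected subgraph, and every pair is joined by at least one edge of G. Contracting each set to a single vertex therefore yields K_{4} as a minor, and since treewidth is minor-monotone, tw(G) ≥ tw(K_{4}) = 3. Hence tw(G) = 3 exactly.

3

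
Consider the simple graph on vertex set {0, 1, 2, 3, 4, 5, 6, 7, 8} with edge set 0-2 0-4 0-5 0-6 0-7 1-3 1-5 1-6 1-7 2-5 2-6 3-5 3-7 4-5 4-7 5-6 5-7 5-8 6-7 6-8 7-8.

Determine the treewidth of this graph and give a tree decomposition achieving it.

Treewidth 3.
One optimal decomposition is:
Bags: B1 = {0, 5, 6, 7}  B2 = {1, 5, 6, 7}  B3 = {1, 3, 5, 7}  B4 = {5, 6, 7, 8}  B5 = {0, 4, 5, 7}  B6 = {0, 2, 5, 6}
Tree: B1–B2, B2–B3, B1–B4, B1–B5, B1–B6

Each bag holds 4 vertices, so the decomposition has width 3, which upper-bounds the treewidth. Conversely, {0, 2, 5, 6} is a clique of size 4, and the vertices of any clique must share a bag in every tree decomposition; so some bag has ≥ 4 vertices and tw(G) ≥ 3. Therefore the treewidth is 3.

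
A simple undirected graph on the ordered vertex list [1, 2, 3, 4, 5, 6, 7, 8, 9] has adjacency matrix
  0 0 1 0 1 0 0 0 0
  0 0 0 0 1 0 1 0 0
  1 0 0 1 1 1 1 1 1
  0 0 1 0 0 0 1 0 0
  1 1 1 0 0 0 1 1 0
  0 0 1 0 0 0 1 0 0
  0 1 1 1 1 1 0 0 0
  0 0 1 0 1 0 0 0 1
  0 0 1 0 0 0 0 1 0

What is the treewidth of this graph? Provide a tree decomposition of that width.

The largest bag has 3 vertices, giving width 2; this decomposition certifies tw(G) ≤ 2. Conversely, {2, 5, 7} is a clique of size 3, and the vertices of any clique must share a bag in every tree decomposition; so some bag has ≥ 3 vertices and tw(G) ≥ 2. Hence tw(G) = 2 exactly.

Treewidth 2.
Bags: B1 = {3, 5, 7}  B2 = {3, 6, 7}  B3 = {2, 5, 7}  B4 = {1, 3, 5}  B5 = {3, 5, 8}  B6 = {3, 8, 9}  B7 = {3, 4, 7}
Tree: B1–B2, B1–B3, B1–B4, B4–B5, B5–B6, B2–B7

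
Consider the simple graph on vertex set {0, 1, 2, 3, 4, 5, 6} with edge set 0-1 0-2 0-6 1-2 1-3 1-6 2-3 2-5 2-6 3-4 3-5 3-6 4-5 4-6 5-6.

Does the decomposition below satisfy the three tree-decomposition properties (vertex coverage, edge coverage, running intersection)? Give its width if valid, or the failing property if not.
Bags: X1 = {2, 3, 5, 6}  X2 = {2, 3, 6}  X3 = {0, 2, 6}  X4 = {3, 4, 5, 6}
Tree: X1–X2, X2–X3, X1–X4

A tree decomposition must satisfy three properties: every vertex lies in some bag; for every edge, both endpoints lie together in some bag; and for every vertex, the bags containing it form a connected subtree. Here vertex 1 appears in no bag, so the decomposition is invalid.

No — vertex 1 appears in no bag.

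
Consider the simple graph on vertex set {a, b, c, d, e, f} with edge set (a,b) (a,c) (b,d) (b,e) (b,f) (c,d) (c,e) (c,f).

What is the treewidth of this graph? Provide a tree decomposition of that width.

The largest bag has 3 vertices, giving width 2; this decomposition certifies tw(G) ≤ 2. Since e–b–f–c–e is a cycle in G, G is not acyclic. Forests are exactly the graphs of treewidth ≤ 1, so tw(G) ≥ 2. The upper and lower bounds meet at 2, so that is the treewidth.

Treewidth 2.
Bags: B1 = {b, c, e}  B2 = {b, c, f}  B3 = {b, c, d}  B4 = {a, b, c}
Tree: B1–B2, B2–B3, B3–B4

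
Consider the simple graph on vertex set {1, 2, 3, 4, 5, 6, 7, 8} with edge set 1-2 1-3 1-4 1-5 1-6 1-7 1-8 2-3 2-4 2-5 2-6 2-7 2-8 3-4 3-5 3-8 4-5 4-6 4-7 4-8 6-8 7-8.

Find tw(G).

A width-4 tree decomposition is:
Bags: B1 = {1, 2, 3, 4, 8}  B2 = {1, 2, 4, 7, 8}  B3 = {1, 2, 3, 4, 5}  B4 = {1, 2, 4, 6, 8}
Tree: B1–B2, B1–B3, B1–B4
Each bag holds 5 vertices, so the decomposition has width 4, which upper-bounds the treewidth. For the lower bound, the 5 vertices {1, 2, 3, 4, 8} are pairwise adjacent, and any tree decomposition puts a clique entirely inside one bag — forcing width ≥ 4. Combining the bounds, tw(G) = 4.

4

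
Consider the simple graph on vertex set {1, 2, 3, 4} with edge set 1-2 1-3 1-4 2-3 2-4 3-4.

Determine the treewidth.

A width-3 tree decomposition is:
Bags: B1 = {1, 2, 3, 4}
Tree: (single bag)
With just one bag of size 4, the width is 4 − 1 = 3, so tw(G) ≤ 3. For the lower bound, the 4 vertices {1, 2, 3, 4} are pairwise adjacent, and any tree decomposition puts a clique entirely inside one bag — forcing width ≥ 3. Hence tw(G) = 3 exactly.

3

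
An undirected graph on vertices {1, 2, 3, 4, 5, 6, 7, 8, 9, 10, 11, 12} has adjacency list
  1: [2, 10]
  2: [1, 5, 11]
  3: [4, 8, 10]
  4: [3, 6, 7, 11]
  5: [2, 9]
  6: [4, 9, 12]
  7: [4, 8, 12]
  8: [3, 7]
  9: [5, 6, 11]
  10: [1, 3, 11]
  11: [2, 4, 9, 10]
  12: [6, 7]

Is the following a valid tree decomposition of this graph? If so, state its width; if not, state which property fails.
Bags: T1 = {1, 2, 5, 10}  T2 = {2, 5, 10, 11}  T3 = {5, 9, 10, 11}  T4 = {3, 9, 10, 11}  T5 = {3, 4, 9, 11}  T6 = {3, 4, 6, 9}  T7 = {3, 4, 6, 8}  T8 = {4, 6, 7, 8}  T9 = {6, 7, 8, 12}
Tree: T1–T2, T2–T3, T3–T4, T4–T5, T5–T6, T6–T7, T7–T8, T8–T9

Vertex coverage: the bags together contain {1, 2, 3, 4, 5, 6, 7, 8, 9, 10, 11, 12}, the full vertex set. Edge coverage: each edge of G has both endpoints in at least one bag. Running intersection: for every vertex, the bags containing it form a connected subtree. All three properties hold, so this is a valid tree decomposition of width max|bag| − 1 = 3, and hence tw(G) ≤ 3.

Yes; width 3.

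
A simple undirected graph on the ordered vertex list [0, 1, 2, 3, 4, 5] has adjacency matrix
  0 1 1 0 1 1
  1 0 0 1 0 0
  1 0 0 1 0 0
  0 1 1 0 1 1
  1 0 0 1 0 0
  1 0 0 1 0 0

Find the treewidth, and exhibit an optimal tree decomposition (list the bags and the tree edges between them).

Treewidth 2.
One optimal decomposition is:
Bags: B1 = {0, 2, 3}  B2 = {0, 3, 4}  B3 = {0, 3, 5}  B4 = {0, 1, 3}
Tree: B1–B2, B2–B3, B3–B4

Every bag has size at most 3, so the width is 3 − 1 = 2 and tw(G) ≤ 2. The edges 2–0–4–3–2 form a cycle, so G is not a tree and its treewidth is at least 2. The upper and lower bounds meet at 2, so that is the treewidth.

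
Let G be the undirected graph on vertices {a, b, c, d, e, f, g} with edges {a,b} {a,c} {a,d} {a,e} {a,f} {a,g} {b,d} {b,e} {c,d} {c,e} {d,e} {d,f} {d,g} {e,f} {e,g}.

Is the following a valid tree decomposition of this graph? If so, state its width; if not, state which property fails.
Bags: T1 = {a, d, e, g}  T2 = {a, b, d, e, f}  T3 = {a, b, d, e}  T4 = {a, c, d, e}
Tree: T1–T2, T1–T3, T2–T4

No — bags containing vertex b are not connected in the tree.

A tree decomposition must satisfy three properties: every vertex lies in some bag; for every edge, both endpoints lie together in some bag; and for every vertex, the bags containing it form a connected subtree. Here bags containing vertex b are not connected in the tree, so the decomposition is invalid.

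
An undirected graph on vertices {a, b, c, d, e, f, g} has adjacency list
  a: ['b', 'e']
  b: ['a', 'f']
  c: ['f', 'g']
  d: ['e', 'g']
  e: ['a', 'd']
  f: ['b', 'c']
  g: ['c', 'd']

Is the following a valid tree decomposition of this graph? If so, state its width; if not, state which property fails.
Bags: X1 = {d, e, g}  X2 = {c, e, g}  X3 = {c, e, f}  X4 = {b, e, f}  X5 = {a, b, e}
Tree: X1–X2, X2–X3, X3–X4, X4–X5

Yes; width 2.

Vertex coverage: the bags together contain {a, b, c, d, e, f, g}, the full vertex set. Edge coverage: each edge of G has both endpoints in at least one bag. Running intersection: for every vertex, the bags containing it form a connected subtree. All three properties hold, so this is a valid tree decomposition of width max|bag| − 1 = 2, and hence tw(G) ≤ 2.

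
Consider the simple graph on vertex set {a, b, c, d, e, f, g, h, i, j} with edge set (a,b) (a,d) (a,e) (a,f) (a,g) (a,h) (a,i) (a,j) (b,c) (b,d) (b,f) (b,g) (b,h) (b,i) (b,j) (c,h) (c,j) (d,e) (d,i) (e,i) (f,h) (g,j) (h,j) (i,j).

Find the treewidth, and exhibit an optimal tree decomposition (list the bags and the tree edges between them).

Each bag holds 4 vertices, so the decomposition has width 3, which upper-bounds the treewidth. Conversely, {a, d, e, i} is a clique of size 4, and the vertices of any clique must share a bag in every tree decomposition; so some bag has ≥ 4 vertices and tw(G) ≥ 3. Hence tw(G) = 3 exactly.

Treewidth 3.
One optimal decomposition is:
Bags: B1 = {a, b, i, j}  B2 = {a, b, h, j}  B3 = {b, c, h, j}  B4 = {a, b, d, i}  B5 = {a, d, e, i}  B6 = {a, b, f, h}  B7 = {a, b, g, j}
Tree: B1–B2, B2–B3, B1–B4, B4–B5, B2–B6, B2–B7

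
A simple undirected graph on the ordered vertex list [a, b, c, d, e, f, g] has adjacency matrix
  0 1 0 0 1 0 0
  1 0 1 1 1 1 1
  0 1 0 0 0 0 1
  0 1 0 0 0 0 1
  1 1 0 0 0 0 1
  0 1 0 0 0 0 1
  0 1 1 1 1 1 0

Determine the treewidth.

2

A width-2 tree decomposition is:
Bags: B1 = {b, e, g}  B2 = {b, d, g}  B3 = {b, f, g}  B4 = {a, b, e}  B5 = {b, c, g}
Tree: B1–B2, B2–B3, B1–B4, B3–B5
The largest bag has 3 vertices, giving width 2; this decomposition certifies tw(G) ≤ 2. On the other hand G contains the 3-clique {b, d, g}. A clique must lie in a single bag of any decomposition, so no decomposition can have width below 2. Hence tw(G) = 2 exactly.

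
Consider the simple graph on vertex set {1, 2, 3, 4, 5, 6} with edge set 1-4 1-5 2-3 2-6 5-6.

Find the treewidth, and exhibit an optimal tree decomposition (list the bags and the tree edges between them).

The largest bag has 2 vertices, giving width 1; this decomposition certifies tw(G) ≤ 1. Any graph with an edge has treewidth ≥ 1, and G has the edge 4–1. Hence tw(G) = 1 exactly.

Treewidth 1.
One such decomposition:
Bags: B1 = {1, 4}  B2 = {1, 5}  B3 = {5, 6}  B4 = {2, 6}  B5 = {2, 3}
Tree: B1–B2, B2–B3, B3–B4, B4–B5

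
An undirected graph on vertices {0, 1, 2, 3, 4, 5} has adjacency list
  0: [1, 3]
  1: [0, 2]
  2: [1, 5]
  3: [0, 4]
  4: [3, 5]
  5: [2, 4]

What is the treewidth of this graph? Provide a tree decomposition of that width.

Treewidth 2.
Bags: B1 = {0, 3, 4}  B2 = {0, 4, 5}  B3 = {0, 2, 5}  B4 = {0, 1, 2}
Tree: B1–B2, B2–B3, B3–B4

Each bag holds 3 vertices, so the decomposition has width 2, which upper-bounds the treewidth. For the lower bound, G contains the cycle 0–3–4–5–2–1–0, so G is not a forest; only forests have treewidth ≤ 1, hence tw(G) ≥ 2. Therefore the treewidth is 2.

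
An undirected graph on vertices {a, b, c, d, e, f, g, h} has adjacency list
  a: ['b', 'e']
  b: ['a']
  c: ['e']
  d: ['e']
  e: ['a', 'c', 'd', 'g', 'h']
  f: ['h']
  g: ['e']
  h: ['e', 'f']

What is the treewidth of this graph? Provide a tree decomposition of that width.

Each bag holds 2 vertices, so the decomposition has width 1, which upper-bounds the treewidth. G has an edge, so its treewidth is at least 1. The upper and lower bounds meet at 1, so that is the treewidth.

Treewidth 1.
Bags: B1 = {d, e}  B2 = {e, h}  B3 = {a, e}  B4 = {c, e}  B5 = {f, h}  B6 = {a, b}  B7 = {e, g}
Tree: B1–B2, B2–B3, B2–B4, B2–B5, B3–B6, B3–B7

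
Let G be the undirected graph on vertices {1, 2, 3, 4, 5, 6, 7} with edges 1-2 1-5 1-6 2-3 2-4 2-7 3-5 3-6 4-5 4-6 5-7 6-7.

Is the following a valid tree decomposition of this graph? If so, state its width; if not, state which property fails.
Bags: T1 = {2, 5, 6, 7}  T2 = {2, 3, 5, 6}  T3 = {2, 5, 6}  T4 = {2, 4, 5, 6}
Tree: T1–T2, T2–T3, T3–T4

A tree decomposition must satisfy three properties: every vertex lies in some bag; for every edge, both endpoints lie together in some bag; and for every vertex, the bags containing it form a connected subtree. Here vertex 1 appears in no bag, so the decomposition is invalid.

No — vertex 1 appears in no bag.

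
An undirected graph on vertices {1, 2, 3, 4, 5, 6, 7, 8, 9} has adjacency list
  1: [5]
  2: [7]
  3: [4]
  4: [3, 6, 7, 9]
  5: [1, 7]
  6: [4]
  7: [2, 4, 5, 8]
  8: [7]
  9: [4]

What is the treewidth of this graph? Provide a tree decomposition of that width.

Treewidth 1.
Bags: B1 = {4, 7}  B2 = {2, 7}  B3 = {7, 8}  B4 = {5, 7}  B5 = {1, 5}  B6 = {4, 9}  B7 = {4, 6}  B8 = {3, 4}
Tree: B1–B2, B1–B3, B3–B4, B4–B5, B1–B6, B6–B7, B1–B8

Each bag holds 2 vertices, so the decomposition has width 1, which upper-bounds the treewidth. Any graph with an edge has treewidth ≥ 1, and G has the edge 7–4. Hence tw(G) = 1 exactly.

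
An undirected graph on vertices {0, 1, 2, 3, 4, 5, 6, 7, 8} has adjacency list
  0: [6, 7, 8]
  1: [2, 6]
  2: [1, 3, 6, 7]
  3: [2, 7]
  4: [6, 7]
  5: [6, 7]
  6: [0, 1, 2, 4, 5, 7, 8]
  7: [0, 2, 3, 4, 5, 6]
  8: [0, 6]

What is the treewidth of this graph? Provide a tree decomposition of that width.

Treewidth 2.
One such decomposition:
Bags: B1 = {2, 3, 7}  B2 = {2, 6, 7}  B3 = {0, 6, 7}  B4 = {1, 2, 6}  B5 = {4, 6, 7}  B6 = {5, 6, 7}  B7 = {0, 6, 8}
Tree: B1–B2, B2–B3, B2–B4, B3–B5, B5–B6, B3–B7

Every bag has size at most 3, so the width is 3 − 1 = 2 and tw(G) ≤ 2. Conversely, {2, 3, 7} is a clique of size 3, and the vertices of any clique must share a bag in every tree decomposition; so some bag has ≥ 3 vertices and tw(G) ≥ 2. Hence tw(G) = 2 exactly.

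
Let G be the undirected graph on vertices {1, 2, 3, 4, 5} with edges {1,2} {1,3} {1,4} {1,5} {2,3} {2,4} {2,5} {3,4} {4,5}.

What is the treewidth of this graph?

3

A width-3 tree decomposition is:
Bags: B1 = {1, 2, 3, 4}  B2 = {1, 2, 4, 5}
Tree: B1–B2
Each bag holds 4 vertices, so the decomposition has width 3, which upper-bounds the treewidth. For the lower bound, the 4 vertices {1, 2, 3, 4} are pairwise adjacent, and any tree decomposition puts a clique entirely inside one bag — forcing width ≥ 3. Therefore the treewidth is 3.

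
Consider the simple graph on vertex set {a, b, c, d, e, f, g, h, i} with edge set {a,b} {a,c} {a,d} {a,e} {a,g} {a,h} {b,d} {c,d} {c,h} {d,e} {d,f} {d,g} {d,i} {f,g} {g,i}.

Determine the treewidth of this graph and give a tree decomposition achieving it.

Treewidth 2.
Bags: B1 = {a, d, g}  B2 = {a, c, d}  B3 = {d, f, g}  B4 = {a, b, d}  B5 = {a, c, h}  B6 = {d, g, i}  B7 = {a, d, e}
Tree: B1–B2, B1–B3, B2–B4, B2–B5, B3–B6, B4–B7

Each bag holds 3 vertices, so the decomposition has width 2, which upper-bounds the treewidth. Conversely, {a, d, g} is a clique of size 3, and the vertices of any clique must share a bag in every tree decomposition; so some bag has ≥ 3 vertices and tw(G) ≥ 2. Combining the bounds, tw(G) = 2.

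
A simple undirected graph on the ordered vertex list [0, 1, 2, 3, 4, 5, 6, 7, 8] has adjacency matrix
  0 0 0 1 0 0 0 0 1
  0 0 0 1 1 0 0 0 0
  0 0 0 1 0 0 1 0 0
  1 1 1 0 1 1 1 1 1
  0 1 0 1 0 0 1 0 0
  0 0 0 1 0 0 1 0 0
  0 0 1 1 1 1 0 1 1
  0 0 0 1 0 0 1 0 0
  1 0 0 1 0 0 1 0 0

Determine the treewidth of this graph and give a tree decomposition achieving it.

The largest bag has 3 vertices, giving width 2; this decomposition certifies tw(G) ≤ 2. On the other hand G contains the 3-clique {0, 3, 8}. A clique must lie in a single bag of any decomposition, so no decomposition can have width below 2. Combining the bounds, tw(G) = 2.

Treewidth 2.
Bags: B1 = {3, 5, 6}  B2 = {2, 3, 6}  B3 = {3, 6, 7}  B4 = {3, 4, 6}  B5 = {3, 6, 8}  B6 = {0, 3, 8}  B7 = {1, 3, 4}
Tree: B1–B2, B2–B3, B1–B4, B3–B5, B5–B6, B4–B7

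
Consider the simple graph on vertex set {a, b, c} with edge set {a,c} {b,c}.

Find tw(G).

A width-1 tree decomposition is:
Bags: B1 = {b, c}  B2 = {a, c}
Tree: B1–B2
The largest bag has 2 vertices, giving width 1; this decomposition certifies tw(G) ≤ 1. Any graph with an edge has treewidth ≥ 1, and G has the edge c–b. The upper and lower bounds meet at 1, so that is the treewidth.

1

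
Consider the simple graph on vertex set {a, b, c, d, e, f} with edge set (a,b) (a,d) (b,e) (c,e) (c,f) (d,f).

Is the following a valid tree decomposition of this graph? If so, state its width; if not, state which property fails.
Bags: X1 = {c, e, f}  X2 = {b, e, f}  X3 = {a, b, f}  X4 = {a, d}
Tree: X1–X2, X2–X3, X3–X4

A tree decomposition must satisfy three properties: every vertex lies in some bag; for every edge, both endpoints lie together in some bag; and for every vertex, the bags containing it form a connected subtree. Here edge (f,d) lies in no bag, so the decomposition is invalid.

No — edge (f,d) lies in no bag.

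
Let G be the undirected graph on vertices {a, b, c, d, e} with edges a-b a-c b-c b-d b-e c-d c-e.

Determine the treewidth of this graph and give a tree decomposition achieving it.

Treewidth 2.
One optimal decomposition is:
Bags: B1 = {b, c, d}  B2 = {a, b, c}  B3 = {b, c, e}
Tree: B1–B2, B2–B3

Every bag has size at most 3, so the width is 3 − 1 = 2 and tw(G) ≤ 2. On the other hand G contains the 3-clique {b, c, d}. A clique must lie in a single bag of any decomposition, so no decomposition can have width below 2. The upper and lower bounds meet at 2, so that is the treewidth.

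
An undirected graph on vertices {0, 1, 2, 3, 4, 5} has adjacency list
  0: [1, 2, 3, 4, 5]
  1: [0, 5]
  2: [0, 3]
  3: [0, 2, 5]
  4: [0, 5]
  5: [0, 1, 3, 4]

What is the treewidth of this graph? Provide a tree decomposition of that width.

The largest bag has 3 vertices, giving width 2; this decomposition certifies tw(G) ≤ 2. For the lower bound, the 3 vertices {0, 2, 3} are pairwise adjacent, and any tree decomposition puts a clique entirely inside one bag — forcing width ≥ 2. The upper and lower bounds meet at 2, so that is the treewidth.

Treewidth 2.
One optimal decomposition is:
Bags: B1 = {0, 3, 5}  B2 = {0, 1, 5}  B3 = {0, 2, 3}  B4 = {0, 4, 5}
Tree: B1–B2, B1–B3, B1–B4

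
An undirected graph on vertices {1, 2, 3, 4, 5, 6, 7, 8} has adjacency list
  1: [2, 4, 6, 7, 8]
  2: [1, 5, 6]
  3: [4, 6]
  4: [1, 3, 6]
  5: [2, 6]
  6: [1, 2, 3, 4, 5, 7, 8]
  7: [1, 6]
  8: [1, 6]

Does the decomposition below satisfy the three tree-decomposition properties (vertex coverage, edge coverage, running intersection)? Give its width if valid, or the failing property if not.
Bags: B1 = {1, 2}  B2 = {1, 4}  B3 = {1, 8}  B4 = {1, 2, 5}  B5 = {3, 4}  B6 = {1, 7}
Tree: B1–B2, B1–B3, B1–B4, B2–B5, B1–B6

A tree decomposition must satisfy three properties: every vertex lies in some bag; for every edge, both endpoints lie together in some bag; and for every vertex, the bags containing it form a connected subtree. Here vertex 6 appears in no bag, so the decomposition is invalid.

No — vertex 6 appears in no bag.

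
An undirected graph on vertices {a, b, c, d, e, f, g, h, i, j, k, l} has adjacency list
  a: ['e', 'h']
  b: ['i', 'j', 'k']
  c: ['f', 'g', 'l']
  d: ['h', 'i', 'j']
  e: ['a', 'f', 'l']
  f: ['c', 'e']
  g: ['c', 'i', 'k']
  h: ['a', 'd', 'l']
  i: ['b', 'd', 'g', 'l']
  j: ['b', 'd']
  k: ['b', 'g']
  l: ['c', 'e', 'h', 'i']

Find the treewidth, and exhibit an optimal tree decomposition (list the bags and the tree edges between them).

Every bag has size at most 4, so the width is 4 − 1 = 3 and tw(G) ≤ 3. For the lower bound: the 4 vertex sets {a,e,f}, {h}, {l}, {c,d,g,i} are disjoint, each induces a connected subgraph, and every pair is joined by at least one edge of G. Contracting each set to a single vertex therefore yields K_{4} as a minor, and since treewidth is minor-monotone, tw(G) ≥ tw(K_{4}) = 3. Hence tw(G) = 3 exactly.

Treewidth 3.
One such decomposition:
Bags: B1 = {a, e, f, h}  B2 = {e, f, h, l}  B3 = {c, f, h, l}  B4 = {c, d, h, l}  B5 = {c, d, i, l}  B6 = {c, d, g, i}  B7 = {d, g, i, j}  B8 = {b, g, i, j}  B9 = {b, g, j, k}
Tree: B1–B2, B2–B3, B3–B4, B4–B5, B5–B6, B6–B7, B7–B8, B8–B9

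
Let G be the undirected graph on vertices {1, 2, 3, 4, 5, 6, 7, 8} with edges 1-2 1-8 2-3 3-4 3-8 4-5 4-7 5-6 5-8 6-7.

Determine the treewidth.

2

A width-2 tree decomposition is:
Bags: B1 = {5, 6, 7}  B2 = {4, 5, 7}  B3 = {4, 5, 8}  B4 = {3, 4, 8}  B5 = {1, 3, 8}  B6 = {1, 2, 3}
Tree: B1–B2, B2–B3, B3–B4, B4–B5, B5–B6
Each bag holds 3 vertices, so the decomposition has width 2, which upper-bounds the treewidth. The edges 6–7–4–5–6 form a cycle, so G is not a tree and its treewidth is at least 2. Therefore the treewidth is 2.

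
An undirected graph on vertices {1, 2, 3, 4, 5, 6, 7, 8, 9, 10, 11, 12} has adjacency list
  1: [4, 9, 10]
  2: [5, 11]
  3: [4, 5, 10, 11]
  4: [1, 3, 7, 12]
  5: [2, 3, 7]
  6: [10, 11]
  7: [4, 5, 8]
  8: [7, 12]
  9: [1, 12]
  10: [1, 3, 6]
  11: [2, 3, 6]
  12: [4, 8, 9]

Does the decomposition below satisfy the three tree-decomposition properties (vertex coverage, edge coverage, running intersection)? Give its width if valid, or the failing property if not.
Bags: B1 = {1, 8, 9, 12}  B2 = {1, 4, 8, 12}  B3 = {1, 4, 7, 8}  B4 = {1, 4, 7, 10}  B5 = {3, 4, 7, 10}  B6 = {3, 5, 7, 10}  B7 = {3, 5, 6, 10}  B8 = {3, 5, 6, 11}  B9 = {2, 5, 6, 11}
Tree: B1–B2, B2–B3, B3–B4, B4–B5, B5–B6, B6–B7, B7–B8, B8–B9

Yes; width 3.

Vertex coverage: the bags together contain {1, 2, 3, 4, 5, 6, 7, 8, 9, 10, 11, 12}, the full vertex set. Edge coverage: each edge of G has both endpoints in at least one bag. Running intersection: for every vertex, the bags containing it form a connected subtree. All three properties hold, so this is a valid tree decomposition of width max|bag| − 1 = 3, and hence tw(G) ≤ 3.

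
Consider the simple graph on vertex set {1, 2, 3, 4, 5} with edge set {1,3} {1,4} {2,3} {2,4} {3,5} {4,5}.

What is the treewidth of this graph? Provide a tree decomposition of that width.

Every bag has size at most 3, so the width is 3 − 1 = 2 and tw(G) ≤ 2. For the lower bound, G contains the cycle 5–4–1–3–5, so G is not a forest; only forests have treewidth ≤ 1, hence tw(G) ≥ 2. Combining the bounds, tw(G) = 2.

Treewidth 2.
One such decomposition:
Bags: B1 = {3, 4, 5}  B2 = {1, 3, 4}  B3 = {2, 3, 4}
Tree: B1–B2, B2–B3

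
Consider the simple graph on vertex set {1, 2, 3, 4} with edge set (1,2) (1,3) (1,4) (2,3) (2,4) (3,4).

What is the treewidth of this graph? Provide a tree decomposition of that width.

Treewidth 3.
One optimal decomposition is:
Bags: B1 = {1, 2, 3, 4}
Tree: (single bag)

With just one bag of size 4, the width is 4 − 1 = 3, so tw(G) ≤ 3. Conversely, {1, 2, 3, 4} is a clique of size 4, and the vertices of any clique must share a bag in every tree decomposition; so some bag has ≥ 4 vertices and tw(G) ≥ 3. Hence tw(G) = 3 exactly.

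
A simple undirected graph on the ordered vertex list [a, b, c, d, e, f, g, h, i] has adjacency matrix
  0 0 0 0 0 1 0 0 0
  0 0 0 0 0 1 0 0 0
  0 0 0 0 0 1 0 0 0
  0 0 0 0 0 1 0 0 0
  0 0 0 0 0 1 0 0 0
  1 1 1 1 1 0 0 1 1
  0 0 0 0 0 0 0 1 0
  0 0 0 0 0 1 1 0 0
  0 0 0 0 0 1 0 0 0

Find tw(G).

1

A width-1 tree decomposition is:
Bags: B1 = {e, f}  B2 = {f, i}  B3 = {d, f}  B4 = {a, f}  B5 = {f, h}  B6 = {g, h}  B7 = {c, f}  B8 = {b, f}
Tree: B1–B2, B2–B3, B1–B4, B4–B5, B5–B6, B5–B7, B5–B8
Each bag holds 2 vertices, so the decomposition has width 1, which upper-bounds the treewidth. G has an edge, so its treewidth is at least 1. Hence tw(G) = 1 exactly.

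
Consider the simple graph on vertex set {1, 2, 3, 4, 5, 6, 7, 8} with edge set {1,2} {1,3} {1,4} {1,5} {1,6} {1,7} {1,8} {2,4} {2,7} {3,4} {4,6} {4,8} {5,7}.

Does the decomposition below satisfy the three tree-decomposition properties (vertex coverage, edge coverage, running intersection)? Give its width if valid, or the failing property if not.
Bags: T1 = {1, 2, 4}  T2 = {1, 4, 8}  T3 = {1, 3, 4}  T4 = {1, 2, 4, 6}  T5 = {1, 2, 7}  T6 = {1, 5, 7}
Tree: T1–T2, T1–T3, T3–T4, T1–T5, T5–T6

A tree decomposition must satisfy three properties: every vertex lies in some bag; for every edge, both endpoints lie together in some bag; and for every vertex, the bags containing it form a connected subtree. Here bags containing vertex 2 are not connected in the tree, so the decomposition is invalid.

No — bags containing vertex 2 are not connected in the tree.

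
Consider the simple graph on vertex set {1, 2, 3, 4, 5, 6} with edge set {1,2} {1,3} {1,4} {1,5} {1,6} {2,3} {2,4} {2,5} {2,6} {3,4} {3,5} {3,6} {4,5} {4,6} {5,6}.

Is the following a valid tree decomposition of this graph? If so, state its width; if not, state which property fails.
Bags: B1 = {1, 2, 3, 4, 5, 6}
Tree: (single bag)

Yes; width 5.

Every vertex of G appears in some bag (union = {1, 2, 3, 4, 5, 6}); every edge is covered by a bag; and for each vertex v the set of bags containing v is connected in the bag tree. The decomposition is therefore valid. The largest bag has 6 vertices, so the width is 5.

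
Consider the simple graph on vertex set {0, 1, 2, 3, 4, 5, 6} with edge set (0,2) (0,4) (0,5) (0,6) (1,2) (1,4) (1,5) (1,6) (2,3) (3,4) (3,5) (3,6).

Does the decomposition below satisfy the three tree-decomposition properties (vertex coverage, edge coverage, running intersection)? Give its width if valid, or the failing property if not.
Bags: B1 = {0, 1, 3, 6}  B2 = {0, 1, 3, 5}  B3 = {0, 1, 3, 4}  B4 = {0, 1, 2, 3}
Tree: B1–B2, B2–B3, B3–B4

Yes; width 3.

Vertex coverage: the bags together contain {0, 1, 2, 3, 4, 5, 6}, the full vertex set. Edge coverage: each edge of G has both endpoints in at least one bag. Running intersection: for every vertex, the bags containing it form a connected subtree. All three properties hold, so this is a valid tree decomposition of width max|bag| − 1 = 3, and hence tw(G) ≤ 3.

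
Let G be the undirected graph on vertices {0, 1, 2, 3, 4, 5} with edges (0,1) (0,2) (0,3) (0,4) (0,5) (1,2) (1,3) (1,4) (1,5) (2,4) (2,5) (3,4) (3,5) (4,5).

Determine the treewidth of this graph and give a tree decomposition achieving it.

Every bag has size at most 5, so the width is 5 − 1 = 4 and tw(G) ≤ 4. On the other hand G contains the 5-clique {0, 1, 2, 4, 5}. A clique must lie in a single bag of any decomposition, so no decomposition can have width below 4. Hence tw(G) = 4 exactly.

Treewidth 4.
Bags: B1 = {0, 1, 3, 4, 5}  B2 = {0, 1, 2, 4, 5}
Tree: B1–B2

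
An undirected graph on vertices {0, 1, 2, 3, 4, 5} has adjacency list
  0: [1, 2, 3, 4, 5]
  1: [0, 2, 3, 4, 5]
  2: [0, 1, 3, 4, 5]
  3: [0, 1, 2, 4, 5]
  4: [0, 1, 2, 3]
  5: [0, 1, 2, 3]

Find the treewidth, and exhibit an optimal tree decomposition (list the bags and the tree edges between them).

Every bag has size at most 5, so the width is 5 − 1 = 4 and tw(G) ≤ 4. For the lower bound, the 5 vertices {0, 1, 2, 3, 4} are pairwise adjacent, and any tree decomposition puts a clique entirely inside one bag — forcing width ≥ 4. The upper and lower bounds meet at 4, so that is the treewidth.

Treewidth 4.
One such decomposition:
Bags: B1 = {0, 1, 2, 3, 4}  B2 = {0, 1, 2, 3, 5}
Tree: B1–B2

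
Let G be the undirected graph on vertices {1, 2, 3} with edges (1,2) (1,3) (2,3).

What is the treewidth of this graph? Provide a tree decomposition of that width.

A single bag containing all 3 vertices is trivially a valid decomposition of width 2. For the lower bound, the 3 vertices {1, 2, 3} are pairwise adjacent, and any tree decomposition puts a clique entirely inside one bag — forcing width ≥ 2. Therefore the treewidth is 2.

Treewidth 2.
One optimal decomposition is:
Bags: B1 = {1, 2, 3}
Tree: (single bag)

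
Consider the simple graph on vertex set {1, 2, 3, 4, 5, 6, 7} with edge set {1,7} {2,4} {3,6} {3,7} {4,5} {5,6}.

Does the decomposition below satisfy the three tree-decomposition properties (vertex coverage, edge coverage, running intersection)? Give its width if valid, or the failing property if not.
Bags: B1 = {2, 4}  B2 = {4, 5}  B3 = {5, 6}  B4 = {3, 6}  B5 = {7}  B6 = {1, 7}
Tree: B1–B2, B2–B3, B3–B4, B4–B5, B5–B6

No — edge (3,7) lies in no bag.

A tree decomposition must satisfy three properties: every vertex lies in some bag; for every edge, both endpoints lie together in some bag; and for every vertex, the bags containing it form a connected subtree. Here edge (3,7) lies in no bag, so the decomposition is invalid.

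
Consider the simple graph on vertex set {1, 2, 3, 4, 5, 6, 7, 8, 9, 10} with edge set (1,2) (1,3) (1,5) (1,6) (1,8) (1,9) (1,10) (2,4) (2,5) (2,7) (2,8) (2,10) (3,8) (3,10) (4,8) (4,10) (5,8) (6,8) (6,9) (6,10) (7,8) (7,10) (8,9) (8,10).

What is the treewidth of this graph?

3

A width-3 tree decomposition is:
Bags: B1 = {1, 2, 8, 10}  B2 = {1, 6, 8, 10}  B3 = {2, 4, 8, 10}  B4 = {1, 2, 5, 8}  B5 = {2, 7, 8, 10}  B6 = {1, 3, 8, 10}  B7 = {1, 6, 8, 9}
Tree: B1–B2, B1–B3, B1–B4, B3–B5, B2–B6, B2–B7
The largest bag has 4 vertices, giving width 3; this decomposition certifies tw(G) ≤ 3. On the other hand G contains the 4-clique {1, 6, 8, 9}. A clique must lie in a single bag of any decomposition, so no decomposition can have width below 3. Combining the bounds, tw(G) = 3.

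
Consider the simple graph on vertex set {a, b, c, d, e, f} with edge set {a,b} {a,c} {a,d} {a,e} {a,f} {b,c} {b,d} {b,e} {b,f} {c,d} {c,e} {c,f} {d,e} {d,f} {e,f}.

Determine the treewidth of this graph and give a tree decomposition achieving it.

Treewidth 5.
One optimal decomposition is:
Bags: B1 = {a, b, c, d, e, f}
Tree: (single bag)

A single bag containing all 6 vertices is trivially a valid decomposition of width 5. Conversely, {a, b, c, d, e, f} is a clique of size 6, and the vertices of any clique must share a bag in every tree decomposition; so some bag has ≥ 6 vertices and tw(G) ≥ 5. The upper and lower bounds meet at 5, so that is the treewidth.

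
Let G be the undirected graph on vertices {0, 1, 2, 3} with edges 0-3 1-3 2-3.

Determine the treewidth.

A width-1 tree decomposition is:
Bags: B1 = {1, 3}  B2 = {0, 3}  B3 = {2, 3}
Tree: B1–B2, B1–B3
Every bag has size at most 2, so the width is 2 − 1 = 1 and tw(G) ≤ 1. Any graph with an edge has treewidth ≥ 1, and G has the edge 3–1. Therefore the treewidth is 1.

1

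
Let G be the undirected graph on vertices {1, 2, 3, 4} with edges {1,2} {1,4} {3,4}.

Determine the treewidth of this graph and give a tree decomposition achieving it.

Treewidth 1.
One optimal decomposition is:
Bags: B1 = {1, 2}  B2 = {1, 4}  B3 = {3, 4}
Tree: B1–B2, B2–B3

Each bag holds 2 vertices, so the decomposition has width 1, which upper-bounds the treewidth. G has an edge, so its treewidth is at least 1. Combining the bounds, tw(G) = 1.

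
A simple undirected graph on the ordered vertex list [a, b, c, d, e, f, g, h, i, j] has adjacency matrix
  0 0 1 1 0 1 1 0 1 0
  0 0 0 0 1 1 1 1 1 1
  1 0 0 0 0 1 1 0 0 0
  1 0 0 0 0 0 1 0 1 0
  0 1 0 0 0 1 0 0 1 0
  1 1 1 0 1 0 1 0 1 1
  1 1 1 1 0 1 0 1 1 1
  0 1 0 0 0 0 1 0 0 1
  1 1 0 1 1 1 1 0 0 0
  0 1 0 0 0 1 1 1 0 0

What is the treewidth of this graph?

A width-3 tree decomposition is:
Bags: B1 = {b, f, g, j}  B2 = {b, f, g, i}  B3 = {a, f, g, i}  B4 = {b, g, h, j}  B5 = {b, e, f, i}  B6 = {a, d, g, i}  B7 = {a, c, f, g}
Tree: B1–B2, B2–B3, B1–B4, B2–B5, B3–B6, B3–B7
Each bag holds 4 vertices, so the decomposition has width 3, which upper-bounds the treewidth. For the lower bound, the 4 vertices {a, d, g, i} are pairwise adjacent, and any tree decomposition puts a clique entirely inside one bag — forcing width ≥ 3. Therefore the treewidth is 3.

3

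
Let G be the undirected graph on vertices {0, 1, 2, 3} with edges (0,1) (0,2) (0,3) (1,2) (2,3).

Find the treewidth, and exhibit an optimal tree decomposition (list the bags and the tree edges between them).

Each bag holds 3 vertices, so the decomposition has width 2, which upper-bounds the treewidth. Conversely, {0, 1, 2} is a clique of size 3, and the vertices of any clique must share a bag in every tree decomposition; so some bag has ≥ 3 vertices and tw(G) ≥ 2. Hence tw(G) = 2 exactly.

Treewidth 2.
One optimal decomposition is:
Bags: B1 = {0, 1, 2}  B2 = {0, 2, 3}
Tree: B1–B2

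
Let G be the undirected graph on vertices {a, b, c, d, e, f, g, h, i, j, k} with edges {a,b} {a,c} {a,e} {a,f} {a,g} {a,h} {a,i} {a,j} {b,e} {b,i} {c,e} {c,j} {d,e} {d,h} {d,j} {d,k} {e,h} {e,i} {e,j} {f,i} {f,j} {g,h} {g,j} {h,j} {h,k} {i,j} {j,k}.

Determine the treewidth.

3

A width-3 tree decomposition is:
Bags: B1 = {a, c, e, j}  B2 = {a, e, i, j}  B3 = {a, f, i, j}  B4 = {a, e, h, j}  B5 = {a, g, h, j}  B6 = {d, e, h, j}  B7 = {a, b, e, i}  B8 = {d, h, j, k}
Tree: B1–B2, B2–B3, B1–B4, B4–B5, B4–B6, B2–B7, B6–B8
Every bag has size at most 4, so the width is 4 − 1 = 3 and tw(G) ≤ 3. For the lower bound, the 4 vertices {d, e, h, j} are pairwise adjacent, and any tree decomposition puts a clique entirely inside one bag — forcing width ≥ 3. Combining the bounds, tw(G) = 3.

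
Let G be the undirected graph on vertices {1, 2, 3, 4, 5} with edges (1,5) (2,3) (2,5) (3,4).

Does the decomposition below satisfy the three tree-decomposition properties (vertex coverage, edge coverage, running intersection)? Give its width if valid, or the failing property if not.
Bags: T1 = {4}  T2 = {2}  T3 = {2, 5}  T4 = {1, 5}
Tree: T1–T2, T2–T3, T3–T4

A tree decomposition must satisfy three properties: every vertex lies in some bag; for every edge, both endpoints lie together in some bag; and for every vertex, the bags containing it form a connected subtree. Here vertex 3 appears in no bag, so the decomposition is invalid.

No — vertex 3 appears in no bag.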